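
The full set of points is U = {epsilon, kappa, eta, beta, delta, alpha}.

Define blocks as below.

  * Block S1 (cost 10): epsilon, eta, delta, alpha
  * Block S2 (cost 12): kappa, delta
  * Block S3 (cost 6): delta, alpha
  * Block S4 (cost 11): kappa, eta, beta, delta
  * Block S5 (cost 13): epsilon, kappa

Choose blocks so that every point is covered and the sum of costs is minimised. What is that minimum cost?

21

S1, S4 together cover every point (S1 ∪ S4 = {epsilon, kappa, eta, beta, delta, alpha}); total cost 10 + 11 = 21.
No covering selection has total cost below 21.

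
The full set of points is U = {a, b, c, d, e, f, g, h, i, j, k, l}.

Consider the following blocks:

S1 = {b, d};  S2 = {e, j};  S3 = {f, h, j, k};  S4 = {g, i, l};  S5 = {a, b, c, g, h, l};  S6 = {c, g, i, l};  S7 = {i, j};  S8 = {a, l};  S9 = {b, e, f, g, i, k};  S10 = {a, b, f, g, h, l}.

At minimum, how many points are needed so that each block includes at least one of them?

3

Take T = {b, j, l}. Each listed block contains at least one of these, so T is a hitting set of size 3.
The blocks S1, S2, S6 are pairwise disjoint, so any hitting set needs a separate point for each — at least 3. Hence 3 is optimal.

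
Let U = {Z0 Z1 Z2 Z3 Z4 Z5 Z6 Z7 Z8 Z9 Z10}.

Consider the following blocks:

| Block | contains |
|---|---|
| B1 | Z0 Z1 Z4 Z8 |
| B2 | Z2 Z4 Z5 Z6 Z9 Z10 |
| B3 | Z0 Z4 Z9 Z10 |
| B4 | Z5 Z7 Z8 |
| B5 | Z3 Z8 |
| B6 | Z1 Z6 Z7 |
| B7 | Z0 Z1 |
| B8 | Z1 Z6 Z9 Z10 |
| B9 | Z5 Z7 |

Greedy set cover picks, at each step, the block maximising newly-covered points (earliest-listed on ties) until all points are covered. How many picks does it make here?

Greedy: pick B2 (covers 6 new) → pick B1 (covers 3 new) → pick B4 (covers 1 new) → pick B5 (covers 1 new). Total picks: 4.

4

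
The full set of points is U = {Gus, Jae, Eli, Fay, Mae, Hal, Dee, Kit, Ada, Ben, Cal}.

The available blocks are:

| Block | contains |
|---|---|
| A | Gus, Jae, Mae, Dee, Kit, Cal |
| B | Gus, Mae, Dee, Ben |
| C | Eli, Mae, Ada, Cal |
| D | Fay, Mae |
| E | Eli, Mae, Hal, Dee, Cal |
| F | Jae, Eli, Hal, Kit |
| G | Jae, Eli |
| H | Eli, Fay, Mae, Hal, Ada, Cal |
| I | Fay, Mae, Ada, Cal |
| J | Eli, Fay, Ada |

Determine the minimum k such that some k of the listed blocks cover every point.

B and F and H together: B ∪ F ∪ H = {Gus, Jae, Eli, Fay, Mae, Hal, Dee, Kit, Ada, Ben, Cal} — every point is covered.
Only B contains Ben, so B is forced; the remaining 7 points need at least 2 more blocks (each remaining block adds at most 5) — so at least 3 blocks are needed, and 3 is optimal.

3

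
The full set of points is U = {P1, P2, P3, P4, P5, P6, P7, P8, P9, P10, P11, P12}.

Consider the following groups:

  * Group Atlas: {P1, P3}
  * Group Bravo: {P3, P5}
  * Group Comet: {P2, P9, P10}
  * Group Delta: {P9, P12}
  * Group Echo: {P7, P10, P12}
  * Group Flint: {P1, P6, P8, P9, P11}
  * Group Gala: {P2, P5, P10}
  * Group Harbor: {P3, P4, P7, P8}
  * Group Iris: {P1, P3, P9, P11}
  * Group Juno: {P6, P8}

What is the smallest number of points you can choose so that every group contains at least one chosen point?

Take H = {P3, P6, P9, P10}. Each listed group contains at least one of these, so H is a hitting set of size 4.
The groups Atlas, Delta, Gala, Juno are pairwise disjoint, so any hitting set needs a separate point for each — at least 4. Hence 4 is optimal.

4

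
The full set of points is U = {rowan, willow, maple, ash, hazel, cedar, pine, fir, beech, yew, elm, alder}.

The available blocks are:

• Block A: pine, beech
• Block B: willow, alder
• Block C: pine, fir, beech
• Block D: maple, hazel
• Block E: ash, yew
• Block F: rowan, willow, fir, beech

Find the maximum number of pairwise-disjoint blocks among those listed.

B, C, D, E are pairwise disjoint (B={willow,alder}; C={pine,fir,beech}; D={maple,hazel}; E={ash,yew}).
Every remaining block overlaps one of these, and no 5 of the listed blocks are pairwise disjoint, so 4 is the maximum.

4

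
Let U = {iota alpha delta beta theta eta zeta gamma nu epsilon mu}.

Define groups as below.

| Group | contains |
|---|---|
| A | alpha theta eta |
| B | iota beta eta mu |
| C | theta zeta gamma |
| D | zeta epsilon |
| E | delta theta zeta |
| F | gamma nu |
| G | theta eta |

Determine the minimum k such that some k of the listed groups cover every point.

5

Take {A, B, D, E, F}. Their union is {iota, alpha, delta, beta, theta, eta, zeta, gamma, nu, epsilon, mu}, which is all 11 points.
No 4 of the 7 groups cover everything (all 35 combinations miss at least one point), so 5 is optimal.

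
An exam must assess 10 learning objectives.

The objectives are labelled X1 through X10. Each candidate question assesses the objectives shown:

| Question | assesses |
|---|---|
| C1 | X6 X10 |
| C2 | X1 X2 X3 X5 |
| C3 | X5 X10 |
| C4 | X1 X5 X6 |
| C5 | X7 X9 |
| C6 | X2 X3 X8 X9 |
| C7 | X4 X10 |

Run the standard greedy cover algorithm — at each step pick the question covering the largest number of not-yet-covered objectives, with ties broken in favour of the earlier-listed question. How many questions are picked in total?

Greedy: pick C2 (covers 4 new) → pick C1 (covers 2 new) → pick C5 (covers 2 new) → pick C6 (covers 1 new) → pick C7 (covers 1 new). Total picks: 5.
(The true minimum cover uses only 4 questions, so greedy is not optimal here.)

5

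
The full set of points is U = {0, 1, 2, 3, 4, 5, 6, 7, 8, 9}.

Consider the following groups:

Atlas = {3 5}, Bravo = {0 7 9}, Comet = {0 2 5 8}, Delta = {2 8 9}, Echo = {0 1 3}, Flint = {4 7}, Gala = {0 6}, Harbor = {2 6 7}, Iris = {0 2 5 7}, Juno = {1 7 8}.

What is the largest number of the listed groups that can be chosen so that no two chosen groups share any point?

4

Atlas, Delta, Flint, Gala are pairwise disjoint (Atlas={3,5}; Delta={2,8,9}; Flint={4,7}; Gala={0,6}).
Every remaining group overlaps one of these, and no 5 of the listed groups are pairwise disjoint, so 4 is the maximum.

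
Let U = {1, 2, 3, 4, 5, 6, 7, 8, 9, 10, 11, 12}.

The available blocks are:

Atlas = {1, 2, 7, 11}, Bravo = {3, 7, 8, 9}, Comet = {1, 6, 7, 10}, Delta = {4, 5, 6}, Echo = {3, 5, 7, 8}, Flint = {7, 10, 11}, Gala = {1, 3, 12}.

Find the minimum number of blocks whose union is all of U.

Atlas and Bravo and Comet and Delta and Gala together: Atlas ∪ Bravo ∪ Comet ∪ Delta ∪ Gala = {1, 2, 3, 4, 5, 6, 7, 8, 9, 10, 11, 12} — every point is covered.
No 4 of the 7 blocks cover everything (all 35 combinations miss at least one point), so 5 is optimal.

5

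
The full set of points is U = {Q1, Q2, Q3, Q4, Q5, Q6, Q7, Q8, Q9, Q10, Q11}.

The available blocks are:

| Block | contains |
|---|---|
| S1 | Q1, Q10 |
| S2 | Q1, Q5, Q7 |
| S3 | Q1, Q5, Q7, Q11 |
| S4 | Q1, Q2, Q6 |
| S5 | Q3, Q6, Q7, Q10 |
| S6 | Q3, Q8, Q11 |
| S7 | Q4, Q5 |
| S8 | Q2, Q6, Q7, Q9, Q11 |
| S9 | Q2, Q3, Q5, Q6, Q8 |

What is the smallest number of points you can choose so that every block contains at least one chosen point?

The 4 points {Q1, Q3, Q4, Q7} hit every block.
No choice of 3 points meets every block, so 4 is the minimum.

4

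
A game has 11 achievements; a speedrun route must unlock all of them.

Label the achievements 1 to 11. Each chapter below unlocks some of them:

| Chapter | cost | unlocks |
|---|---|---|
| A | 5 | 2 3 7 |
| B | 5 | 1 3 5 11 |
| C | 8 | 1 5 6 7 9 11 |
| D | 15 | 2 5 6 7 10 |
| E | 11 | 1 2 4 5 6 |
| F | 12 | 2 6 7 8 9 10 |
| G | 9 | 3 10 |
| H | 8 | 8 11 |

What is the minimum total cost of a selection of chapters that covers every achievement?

B, E, F together cover every achievement (B ∪ E ∪ F = {1, 2, 3, 4, 5, 6, 7, 8, 9, 10, 11}); total cost 5 + 11 + 12 = 28.
No covering selection has total cost below 28.

28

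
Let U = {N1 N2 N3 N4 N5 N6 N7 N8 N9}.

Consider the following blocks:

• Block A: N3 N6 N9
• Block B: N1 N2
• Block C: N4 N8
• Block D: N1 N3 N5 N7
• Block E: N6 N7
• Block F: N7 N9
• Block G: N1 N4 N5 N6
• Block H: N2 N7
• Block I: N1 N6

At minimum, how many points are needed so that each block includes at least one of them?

4

Take T = {N1, N3, N7, N8}. Each listed block contains at least one of these, so T is a hitting set of size 4.
No choice of 3 points meets every block, so 4 is the minimum.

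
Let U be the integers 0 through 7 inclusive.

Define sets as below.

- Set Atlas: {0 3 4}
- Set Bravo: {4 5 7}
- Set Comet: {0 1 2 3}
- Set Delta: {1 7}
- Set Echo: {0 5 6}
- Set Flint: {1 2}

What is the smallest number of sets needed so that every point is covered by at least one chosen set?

Take {Bravo, Comet, Echo}. Their union is {0, 1, 2, 3, 4, 5, 6, 7}, which is all 8 points.
Only Echo contains 6, so Echo is forced; the remaining 5 points need at least 2 more sets (each remaining set adds at most 3) — so at least 3 sets are needed, and 3 is optimal.

3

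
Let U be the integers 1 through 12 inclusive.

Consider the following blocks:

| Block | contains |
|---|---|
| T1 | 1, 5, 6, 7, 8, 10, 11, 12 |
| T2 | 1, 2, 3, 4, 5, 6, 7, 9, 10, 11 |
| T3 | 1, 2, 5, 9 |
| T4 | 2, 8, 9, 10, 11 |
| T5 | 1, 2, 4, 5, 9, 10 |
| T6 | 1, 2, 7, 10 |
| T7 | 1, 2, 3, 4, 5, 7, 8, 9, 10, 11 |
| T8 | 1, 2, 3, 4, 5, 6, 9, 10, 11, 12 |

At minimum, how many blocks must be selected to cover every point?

Take {T1, T7}. Their union is {1, 2, 3, 4, 5, 6, 7, 8, 9, 10, 11, 12}, which is all 12 points.
No single block has all 12 points (the largest, T2, has 10), so 2 is optimal.

2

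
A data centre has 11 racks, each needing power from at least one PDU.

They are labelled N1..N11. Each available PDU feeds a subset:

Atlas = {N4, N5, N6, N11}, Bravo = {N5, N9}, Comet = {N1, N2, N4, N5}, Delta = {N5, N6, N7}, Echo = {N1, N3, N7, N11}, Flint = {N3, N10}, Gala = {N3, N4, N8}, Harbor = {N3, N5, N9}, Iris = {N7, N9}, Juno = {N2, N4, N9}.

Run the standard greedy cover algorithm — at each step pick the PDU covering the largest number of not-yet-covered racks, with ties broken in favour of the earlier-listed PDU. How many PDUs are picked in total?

5

Greedy: pick Atlas (covers 4 new) → pick Echo (covers 3 new) → pick Juno (covers 2 new) → pick Flint (covers 1 new) → pick Gala (covers 1 new). Total picks: 5.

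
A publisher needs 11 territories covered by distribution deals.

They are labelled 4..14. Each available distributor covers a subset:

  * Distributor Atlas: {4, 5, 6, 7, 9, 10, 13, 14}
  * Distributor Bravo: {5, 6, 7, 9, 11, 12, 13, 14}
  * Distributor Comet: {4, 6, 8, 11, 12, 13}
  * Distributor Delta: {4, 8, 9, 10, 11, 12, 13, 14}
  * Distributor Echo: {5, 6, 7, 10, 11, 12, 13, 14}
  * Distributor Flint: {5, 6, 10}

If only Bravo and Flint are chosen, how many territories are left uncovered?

2

Union of Bravo, Flint = {5, 6, 7, 9, 10, 11, 12, 13, 14}.
Not covered: 4, 8 — 2 territories.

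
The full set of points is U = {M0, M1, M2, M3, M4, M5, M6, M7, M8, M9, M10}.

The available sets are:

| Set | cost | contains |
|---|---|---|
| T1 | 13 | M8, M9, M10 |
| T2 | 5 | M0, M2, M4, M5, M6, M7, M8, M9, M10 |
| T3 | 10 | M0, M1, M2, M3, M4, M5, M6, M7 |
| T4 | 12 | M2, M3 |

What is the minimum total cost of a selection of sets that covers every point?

15

T2, T3 together cover every point (T2 ∪ T3 = {M0, M1, M2, M3, M4, M5, M6, M7, M8, M9, M10}); total cost 5 + 10 = 15.
No covering selection has total cost below 15.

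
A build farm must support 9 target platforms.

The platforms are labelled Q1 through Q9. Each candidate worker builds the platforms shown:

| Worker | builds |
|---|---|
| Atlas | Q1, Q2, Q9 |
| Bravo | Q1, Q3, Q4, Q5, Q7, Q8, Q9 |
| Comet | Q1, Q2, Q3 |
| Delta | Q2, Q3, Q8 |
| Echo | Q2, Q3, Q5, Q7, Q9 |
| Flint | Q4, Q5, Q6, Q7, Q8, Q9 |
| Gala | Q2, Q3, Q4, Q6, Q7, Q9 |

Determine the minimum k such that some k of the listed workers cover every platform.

Bravo and Gala together: Bravo ∪ Gala = {Q1, Q2, Q3, Q4, Q5, Q6, Q7, Q8, Q9} — every platform is covered.
No single worker has all 9 platforms (the largest, Bravo, has 7), so 2 is optimal.

2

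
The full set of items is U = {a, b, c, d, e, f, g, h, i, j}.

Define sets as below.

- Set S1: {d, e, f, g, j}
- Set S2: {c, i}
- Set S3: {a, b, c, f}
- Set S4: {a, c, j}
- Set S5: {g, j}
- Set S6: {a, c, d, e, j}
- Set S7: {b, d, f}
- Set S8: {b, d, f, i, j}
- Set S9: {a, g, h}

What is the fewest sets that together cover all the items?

Take {S6, S8, S9}. Their union is {a, b, c, d, e, f, g, h, i, j}, which is all 10 items.
Only S9 contains h, so S9 is forced; the remaining 7 items need at least 2 more sets (each remaining set adds at most 5) — so at least 3 sets are needed, and 3 is optimal.

3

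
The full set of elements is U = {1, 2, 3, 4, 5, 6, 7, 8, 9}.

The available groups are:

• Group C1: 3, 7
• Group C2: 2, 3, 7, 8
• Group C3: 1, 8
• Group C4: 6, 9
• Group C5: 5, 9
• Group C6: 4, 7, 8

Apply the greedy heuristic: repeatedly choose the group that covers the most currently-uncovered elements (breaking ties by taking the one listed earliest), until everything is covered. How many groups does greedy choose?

Greedy: pick C2 (covers 4 new) → pick C4 (covers 2 new) → pick C3 (covers 1 new) → pick C5 (covers 1 new) → pick C6 (covers 1 new). Total picks: 5.

5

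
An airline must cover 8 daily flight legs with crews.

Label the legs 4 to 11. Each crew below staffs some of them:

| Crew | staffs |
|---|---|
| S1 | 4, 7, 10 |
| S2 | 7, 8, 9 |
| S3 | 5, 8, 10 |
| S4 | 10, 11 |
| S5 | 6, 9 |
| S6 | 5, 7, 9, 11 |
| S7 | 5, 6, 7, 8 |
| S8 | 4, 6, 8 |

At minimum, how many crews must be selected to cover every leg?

3

S1 and S6 and S8 together: S1 ∪ S6 ∪ S8 = {4, 5, 6, 7, 8, 9, 10, 11} — every leg is covered.
No 2 of the 8 crews cover everything (all 28 combinations miss at least one leg), so 3 is optimal.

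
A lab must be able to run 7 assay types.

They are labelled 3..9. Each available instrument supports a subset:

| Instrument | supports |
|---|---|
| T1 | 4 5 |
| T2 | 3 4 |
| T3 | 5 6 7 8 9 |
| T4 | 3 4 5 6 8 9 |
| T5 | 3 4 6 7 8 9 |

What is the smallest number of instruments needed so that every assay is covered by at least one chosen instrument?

2

Take {T4, T5}. Their union is {3, 4, 5, 6, 7, 8, 9}, which is all 7 assays.
No single instrument has all 7 assays (the largest, T4, has 6), so 2 is optimal.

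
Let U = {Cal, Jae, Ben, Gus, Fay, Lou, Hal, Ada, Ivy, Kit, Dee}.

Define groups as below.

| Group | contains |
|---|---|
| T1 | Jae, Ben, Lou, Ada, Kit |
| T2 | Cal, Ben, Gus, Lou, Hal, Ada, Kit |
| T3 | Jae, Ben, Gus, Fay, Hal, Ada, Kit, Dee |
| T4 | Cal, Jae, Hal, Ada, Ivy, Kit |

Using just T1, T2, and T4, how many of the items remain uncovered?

2

Union of T1, T2, T4 = {Cal, Jae, Ben, Gus, Lou, Hal, Ada, Ivy, Kit}.
Not covered: Fay, Dee — 2 items.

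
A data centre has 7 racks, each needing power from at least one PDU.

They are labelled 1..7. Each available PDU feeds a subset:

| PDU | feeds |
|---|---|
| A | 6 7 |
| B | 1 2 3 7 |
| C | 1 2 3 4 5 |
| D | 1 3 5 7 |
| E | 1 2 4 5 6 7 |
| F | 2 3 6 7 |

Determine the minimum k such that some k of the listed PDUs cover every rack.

C and F together: C ∪ F = {1, 2, 3, 4, 5, 6, 7} — every rack is covered.
No single PDU has all 7 racks (the largest, E, has 6), so 2 is optimal.

2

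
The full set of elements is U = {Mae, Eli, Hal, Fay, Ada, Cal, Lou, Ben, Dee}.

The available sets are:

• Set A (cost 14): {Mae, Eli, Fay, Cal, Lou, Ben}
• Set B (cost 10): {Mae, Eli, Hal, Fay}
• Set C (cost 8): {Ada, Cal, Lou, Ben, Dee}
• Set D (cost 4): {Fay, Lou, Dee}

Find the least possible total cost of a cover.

18

B, C together cover every element (B ∪ C = {Mae, Eli, Hal, Fay, Ada, Cal, Lou, Ben, Dee}); total cost 10 + 8 = 18.
The greedy pick D, C, B costs 22; no covering selection beats 18.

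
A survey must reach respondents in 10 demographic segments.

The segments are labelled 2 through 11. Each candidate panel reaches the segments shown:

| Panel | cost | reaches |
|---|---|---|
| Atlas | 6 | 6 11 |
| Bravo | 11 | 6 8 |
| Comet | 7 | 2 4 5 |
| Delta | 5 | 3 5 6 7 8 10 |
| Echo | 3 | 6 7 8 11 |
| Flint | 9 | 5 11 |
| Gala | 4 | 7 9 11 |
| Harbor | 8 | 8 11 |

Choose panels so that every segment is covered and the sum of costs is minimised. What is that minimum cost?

16

Comet, Delta, Gala together cover every segment (Comet ∪ Delta ∪ Gala = {2, 3, 4, 5, 6, 7, 8, 9, 10, 11}); total cost 7 + 5 + 4 = 16.
The greedy pick Echo, Delta, Comet, Gala costs 19; no covering selection beats 16.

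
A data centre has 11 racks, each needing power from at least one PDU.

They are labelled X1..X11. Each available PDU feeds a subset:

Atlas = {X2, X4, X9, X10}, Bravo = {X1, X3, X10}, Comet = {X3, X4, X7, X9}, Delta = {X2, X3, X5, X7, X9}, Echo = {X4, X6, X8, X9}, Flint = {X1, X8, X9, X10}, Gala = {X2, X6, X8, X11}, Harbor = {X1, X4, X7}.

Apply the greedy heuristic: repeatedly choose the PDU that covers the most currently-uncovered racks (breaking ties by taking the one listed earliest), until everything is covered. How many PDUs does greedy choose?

Greedy: pick Delta (covers 5 new) → pick Echo (covers 3 new) → pick Bravo (covers 2 new) → pick Gala (covers 1 new). Total picks: 4.

4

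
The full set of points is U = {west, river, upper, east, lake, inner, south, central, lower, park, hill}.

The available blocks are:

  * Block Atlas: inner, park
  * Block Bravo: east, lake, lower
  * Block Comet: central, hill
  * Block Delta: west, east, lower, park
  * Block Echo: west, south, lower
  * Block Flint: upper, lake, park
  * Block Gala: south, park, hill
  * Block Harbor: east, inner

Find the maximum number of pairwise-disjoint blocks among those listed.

4

Comet, Echo, Flint, Harbor are pairwise disjoint (Comet={central,hill}; Echo={west,south,lower}; Flint={upper,lake,park}; Harbor={east,inner}).
Every remaining block overlaps one of these, and no 5 of the listed blocks are pairwise disjoint, so 4 is the maximum.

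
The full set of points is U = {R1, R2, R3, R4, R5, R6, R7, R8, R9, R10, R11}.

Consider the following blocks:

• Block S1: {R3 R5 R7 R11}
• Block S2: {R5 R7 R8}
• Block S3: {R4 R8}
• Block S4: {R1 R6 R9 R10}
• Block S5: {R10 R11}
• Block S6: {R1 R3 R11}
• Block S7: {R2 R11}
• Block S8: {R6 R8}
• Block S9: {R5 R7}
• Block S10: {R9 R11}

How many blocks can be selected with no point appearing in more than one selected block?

S3, S4, S7, S9 are pairwise disjoint (S3={R4,R8}; S4={R1,R6,R9,R10}; S7={R2,R11}; S9={R5,R7}).
Every remaining block overlaps one of these, and no 5 of the listed blocks are pairwise disjoint, so 4 is the maximum.

4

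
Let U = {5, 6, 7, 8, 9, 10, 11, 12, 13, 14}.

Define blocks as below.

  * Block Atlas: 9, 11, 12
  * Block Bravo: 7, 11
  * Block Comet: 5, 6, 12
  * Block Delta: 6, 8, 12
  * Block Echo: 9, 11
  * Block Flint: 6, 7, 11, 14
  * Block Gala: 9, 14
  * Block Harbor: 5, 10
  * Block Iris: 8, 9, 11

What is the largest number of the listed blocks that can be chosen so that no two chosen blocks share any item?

Bravo, Delta, Gala, Harbor are pairwise disjoint (Bravo={7,11}; Delta={6,8,12}; Gala={9,14}; Harbor={5,10}).
Every remaining block overlaps one of these, and no 5 of the listed blocks are pairwise disjoint, so 4 is the maximum.

4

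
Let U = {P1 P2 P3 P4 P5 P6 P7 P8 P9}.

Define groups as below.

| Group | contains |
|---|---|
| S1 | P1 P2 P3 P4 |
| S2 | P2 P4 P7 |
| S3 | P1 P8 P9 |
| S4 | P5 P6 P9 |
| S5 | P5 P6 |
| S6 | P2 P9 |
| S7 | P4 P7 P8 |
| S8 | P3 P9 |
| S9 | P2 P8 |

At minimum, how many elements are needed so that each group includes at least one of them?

4

H = {P2, P6, P7, P9} meets every group (each contains at least one member of H), and |H| = 4.
No choice of 3 elements meets every group, so 4 is the minimum.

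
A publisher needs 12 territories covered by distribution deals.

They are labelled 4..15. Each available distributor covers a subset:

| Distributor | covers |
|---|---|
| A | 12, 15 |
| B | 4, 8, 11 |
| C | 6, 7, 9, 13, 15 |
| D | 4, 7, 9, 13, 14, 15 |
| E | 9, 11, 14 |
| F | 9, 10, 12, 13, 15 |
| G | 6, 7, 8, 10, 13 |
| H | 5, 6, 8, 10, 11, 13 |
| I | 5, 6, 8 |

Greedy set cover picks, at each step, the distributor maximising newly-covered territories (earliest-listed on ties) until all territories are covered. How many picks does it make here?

3

Greedy: pick D (covers 6 new) → pick H (covers 5 new) → pick A (covers 1 new). Total picks: 3.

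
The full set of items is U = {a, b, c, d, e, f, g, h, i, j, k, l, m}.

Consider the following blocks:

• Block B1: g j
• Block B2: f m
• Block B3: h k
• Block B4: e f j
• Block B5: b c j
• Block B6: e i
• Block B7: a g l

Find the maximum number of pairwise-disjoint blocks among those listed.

5

B2, B3, B5, B6, B7 are pairwise disjoint (B2={f,m}; B3={h,k}; B5={b,c,j}; B6={e,i}; B7={a,g,l}).
Every remaining block overlaps one of these, and no 6 of the listed blocks are pairwise disjoint, so 5 is the maximum.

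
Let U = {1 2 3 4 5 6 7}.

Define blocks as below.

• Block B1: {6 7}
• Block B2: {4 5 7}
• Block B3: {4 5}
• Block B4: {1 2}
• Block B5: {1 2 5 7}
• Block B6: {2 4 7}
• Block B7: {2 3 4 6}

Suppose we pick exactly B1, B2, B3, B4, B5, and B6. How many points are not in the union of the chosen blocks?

Union of B1, B2, B3, B4, B5, B6 = {1, 2, 4, 5, 6, 7}.
Not covered: 3 — 1 point.

1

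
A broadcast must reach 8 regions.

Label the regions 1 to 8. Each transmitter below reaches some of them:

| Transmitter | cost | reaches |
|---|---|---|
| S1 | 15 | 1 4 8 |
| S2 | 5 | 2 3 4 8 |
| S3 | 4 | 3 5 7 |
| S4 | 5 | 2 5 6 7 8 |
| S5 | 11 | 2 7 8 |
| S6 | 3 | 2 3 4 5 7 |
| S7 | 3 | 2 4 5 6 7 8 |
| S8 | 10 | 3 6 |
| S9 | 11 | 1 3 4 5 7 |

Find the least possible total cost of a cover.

14

S7, S9 together cover every region (S7 ∪ S9 = {1, 2, 3, 4, 5, 6, 7, 8}); total cost 3 + 11 = 14.
The greedy pick S7, S6, S9 costs 17; no covering selection beats 14.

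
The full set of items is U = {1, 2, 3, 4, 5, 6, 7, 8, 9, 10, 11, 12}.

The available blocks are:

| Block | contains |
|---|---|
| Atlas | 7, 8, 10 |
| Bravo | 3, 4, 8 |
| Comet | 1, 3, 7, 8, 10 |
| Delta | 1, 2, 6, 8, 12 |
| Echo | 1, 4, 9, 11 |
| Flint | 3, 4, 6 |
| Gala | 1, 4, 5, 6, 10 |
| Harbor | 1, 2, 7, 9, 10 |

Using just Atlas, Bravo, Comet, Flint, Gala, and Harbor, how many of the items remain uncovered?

2

Union of Atlas, Bravo, Comet, Flint, Gala, Harbor = {1, 2, 3, 4, 5, 6, 7, 8, 9, 10}.
Not covered: 11, 12 — 2 items.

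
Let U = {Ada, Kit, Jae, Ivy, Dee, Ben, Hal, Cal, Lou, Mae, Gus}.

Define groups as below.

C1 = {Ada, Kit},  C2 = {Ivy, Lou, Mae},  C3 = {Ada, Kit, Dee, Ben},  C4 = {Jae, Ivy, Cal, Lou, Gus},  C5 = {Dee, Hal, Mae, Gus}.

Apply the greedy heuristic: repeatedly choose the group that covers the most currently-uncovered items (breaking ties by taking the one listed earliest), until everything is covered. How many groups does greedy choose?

Greedy: pick C4 (covers 5 new) → pick C3 (covers 4 new) → pick C5 (covers 2 new). Total picks: 3.

3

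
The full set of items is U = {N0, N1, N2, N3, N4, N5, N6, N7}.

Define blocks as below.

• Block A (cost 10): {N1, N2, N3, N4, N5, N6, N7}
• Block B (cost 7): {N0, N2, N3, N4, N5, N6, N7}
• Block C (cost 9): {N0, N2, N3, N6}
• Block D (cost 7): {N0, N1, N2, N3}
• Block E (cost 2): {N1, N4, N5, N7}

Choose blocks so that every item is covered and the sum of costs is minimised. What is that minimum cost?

B, E together cover every item (B ∪ E = {N0, N1, N2, N3, N4, N5, N6, N7}); total cost 7 + 2 = 9.
No covering selection has total cost below 9.

9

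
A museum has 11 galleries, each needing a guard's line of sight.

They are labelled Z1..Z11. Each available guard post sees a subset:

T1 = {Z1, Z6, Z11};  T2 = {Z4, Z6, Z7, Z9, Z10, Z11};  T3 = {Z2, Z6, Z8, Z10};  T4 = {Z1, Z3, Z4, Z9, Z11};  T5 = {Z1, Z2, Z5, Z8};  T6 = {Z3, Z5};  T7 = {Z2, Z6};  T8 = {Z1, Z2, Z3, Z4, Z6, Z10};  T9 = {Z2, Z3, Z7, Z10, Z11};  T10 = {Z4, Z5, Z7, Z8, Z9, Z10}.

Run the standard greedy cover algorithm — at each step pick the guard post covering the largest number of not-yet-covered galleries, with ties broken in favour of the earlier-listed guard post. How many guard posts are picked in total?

3

Greedy: pick T2 (covers 6 new) → pick T5 (covers 4 new) → pick T4 (covers 1 new). Total picks: 3.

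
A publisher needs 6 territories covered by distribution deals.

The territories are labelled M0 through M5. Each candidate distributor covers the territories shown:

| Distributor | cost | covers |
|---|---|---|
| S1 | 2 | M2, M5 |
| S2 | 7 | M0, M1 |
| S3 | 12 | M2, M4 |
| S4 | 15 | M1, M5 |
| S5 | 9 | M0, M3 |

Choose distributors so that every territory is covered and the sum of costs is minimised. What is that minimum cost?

S1, S2, S3, S5 together cover every territory (S1 ∪ S2 ∪ S3 ∪ S5 = {M0, M1, M2, M3, M4, M5}); total cost 2 + 7 + 12 + 9 = 30.
No covering selection has total cost below 30.

30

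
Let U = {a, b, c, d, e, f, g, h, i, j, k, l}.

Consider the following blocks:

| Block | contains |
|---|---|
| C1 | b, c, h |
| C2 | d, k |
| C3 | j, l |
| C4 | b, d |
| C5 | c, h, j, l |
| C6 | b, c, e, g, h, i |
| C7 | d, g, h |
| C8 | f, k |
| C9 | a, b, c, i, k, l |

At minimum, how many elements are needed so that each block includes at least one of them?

4

The 4 elements {b, d, f, l} hit every block.
No choice of 3 elements meets every block, so 4 is the minimum.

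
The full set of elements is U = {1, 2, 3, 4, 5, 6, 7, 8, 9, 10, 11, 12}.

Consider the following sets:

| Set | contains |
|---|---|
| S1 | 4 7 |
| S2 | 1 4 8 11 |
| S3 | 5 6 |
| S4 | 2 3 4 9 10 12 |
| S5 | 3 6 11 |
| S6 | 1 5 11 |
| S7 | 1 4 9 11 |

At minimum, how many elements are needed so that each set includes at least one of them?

3

Take H = {4, 5, 6}. Each listed set contains at least one of these, so H is a hitting set of size 3.
No choice of 2 elements meets every set, so 3 is the minimum.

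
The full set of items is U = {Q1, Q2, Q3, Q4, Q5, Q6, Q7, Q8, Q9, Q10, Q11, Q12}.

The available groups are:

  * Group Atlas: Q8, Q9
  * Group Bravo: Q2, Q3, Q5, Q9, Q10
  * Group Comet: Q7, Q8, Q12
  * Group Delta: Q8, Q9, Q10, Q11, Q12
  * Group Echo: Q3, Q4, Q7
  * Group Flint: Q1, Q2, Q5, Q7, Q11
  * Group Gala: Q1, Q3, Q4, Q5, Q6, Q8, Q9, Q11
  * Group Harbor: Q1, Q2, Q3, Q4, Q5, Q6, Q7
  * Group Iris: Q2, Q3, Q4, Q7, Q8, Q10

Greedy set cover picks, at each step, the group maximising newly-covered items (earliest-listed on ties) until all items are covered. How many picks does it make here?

3

Greedy: pick Gala (covers 8 new) → pick Iris (covers 3 new) → pick Comet (covers 1 new). Total picks: 3.
(The true minimum cover uses only 2 groups, so greedy is not optimal here.)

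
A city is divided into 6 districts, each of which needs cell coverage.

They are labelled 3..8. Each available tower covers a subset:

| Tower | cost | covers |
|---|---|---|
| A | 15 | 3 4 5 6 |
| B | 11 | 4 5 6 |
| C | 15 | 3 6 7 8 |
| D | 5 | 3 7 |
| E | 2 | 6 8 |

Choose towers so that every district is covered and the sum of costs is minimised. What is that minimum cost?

B, D, E together cover every district (B ∪ D ∪ E = {3, 4, 5, 6, 7, 8}); total cost 11 + 5 + 2 = 18.
No covering selection has total cost below 18.

18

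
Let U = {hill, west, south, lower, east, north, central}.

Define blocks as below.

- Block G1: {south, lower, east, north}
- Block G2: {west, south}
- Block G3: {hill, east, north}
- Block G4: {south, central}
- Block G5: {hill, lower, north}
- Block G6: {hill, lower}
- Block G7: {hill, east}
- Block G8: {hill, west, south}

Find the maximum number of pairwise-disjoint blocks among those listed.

2

G4, G5 are pairwise disjoint (G4={south,central}; G5={hill,lower,north}).
Every remaining block overlaps one of these, and no 3 of the listed blocks are pairwise disjoint, so 2 is the maximum.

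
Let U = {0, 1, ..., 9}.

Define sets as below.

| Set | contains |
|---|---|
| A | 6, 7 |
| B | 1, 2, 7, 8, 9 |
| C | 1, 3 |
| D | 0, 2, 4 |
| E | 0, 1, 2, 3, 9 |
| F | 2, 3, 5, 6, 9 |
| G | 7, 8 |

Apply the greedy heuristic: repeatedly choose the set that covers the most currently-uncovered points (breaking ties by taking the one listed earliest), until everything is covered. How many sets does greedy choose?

3

Greedy: pick B (covers 5 new) → pick F (covers 3 new) → pick D (covers 2 new). Total picks: 3.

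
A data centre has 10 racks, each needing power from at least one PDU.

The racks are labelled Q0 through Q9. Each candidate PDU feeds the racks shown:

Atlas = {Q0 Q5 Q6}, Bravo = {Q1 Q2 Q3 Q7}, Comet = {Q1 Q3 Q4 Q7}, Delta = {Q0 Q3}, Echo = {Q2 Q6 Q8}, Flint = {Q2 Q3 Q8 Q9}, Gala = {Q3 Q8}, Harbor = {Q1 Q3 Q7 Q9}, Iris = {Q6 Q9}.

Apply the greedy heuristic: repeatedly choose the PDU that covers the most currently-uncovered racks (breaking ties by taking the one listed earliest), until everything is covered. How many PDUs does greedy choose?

4

Greedy: pick Bravo (covers 4 new) → pick Atlas (covers 3 new) → pick Flint (covers 2 new) → pick Comet (covers 1 new). Total picks: 4.
(The true minimum cover uses only 3 PDUs, so greedy is not optimal here.)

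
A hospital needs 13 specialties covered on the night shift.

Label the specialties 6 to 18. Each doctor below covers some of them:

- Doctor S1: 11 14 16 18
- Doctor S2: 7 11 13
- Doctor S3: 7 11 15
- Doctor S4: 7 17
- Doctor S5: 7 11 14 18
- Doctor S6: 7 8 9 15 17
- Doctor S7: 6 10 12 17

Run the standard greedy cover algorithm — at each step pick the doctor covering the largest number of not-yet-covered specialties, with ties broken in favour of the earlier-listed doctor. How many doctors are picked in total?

Greedy: pick S6 (covers 5 new) → pick S1 (covers 4 new) → pick S7 (covers 3 new) → pick S2 (covers 1 new). Total picks: 4.

4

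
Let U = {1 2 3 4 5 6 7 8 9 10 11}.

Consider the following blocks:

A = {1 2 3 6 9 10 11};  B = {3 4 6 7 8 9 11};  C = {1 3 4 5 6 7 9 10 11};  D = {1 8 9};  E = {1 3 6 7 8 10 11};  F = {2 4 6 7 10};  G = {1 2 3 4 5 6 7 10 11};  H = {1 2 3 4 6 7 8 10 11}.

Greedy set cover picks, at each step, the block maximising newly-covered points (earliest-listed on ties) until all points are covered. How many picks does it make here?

2

Greedy: pick C (covers 9 new) → pick H (covers 2 new). Total picks: 2.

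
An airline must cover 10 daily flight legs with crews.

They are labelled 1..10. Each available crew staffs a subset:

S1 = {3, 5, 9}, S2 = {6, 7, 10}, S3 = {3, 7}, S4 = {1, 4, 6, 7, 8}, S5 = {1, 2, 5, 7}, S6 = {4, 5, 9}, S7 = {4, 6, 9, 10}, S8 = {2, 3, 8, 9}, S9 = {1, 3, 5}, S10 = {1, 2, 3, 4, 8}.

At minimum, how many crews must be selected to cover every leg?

Take {S2, S6, S10}. Their union is {1, 2, 3, 4, 5, 6, 7, 8, 9, 10}, which is all 10 legs.
No 2 of the 10 crews cover everything (all 45 combinations miss at least one leg), so 3 is optimal.

3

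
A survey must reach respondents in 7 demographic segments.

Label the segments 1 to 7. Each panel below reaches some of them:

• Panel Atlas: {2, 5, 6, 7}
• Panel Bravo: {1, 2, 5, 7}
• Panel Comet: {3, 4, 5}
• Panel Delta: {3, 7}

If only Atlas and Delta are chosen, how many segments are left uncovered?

Union of Atlas, Delta = {2, 3, 5, 6, 7}.
Not covered: 1, 4 — 2 segments.

2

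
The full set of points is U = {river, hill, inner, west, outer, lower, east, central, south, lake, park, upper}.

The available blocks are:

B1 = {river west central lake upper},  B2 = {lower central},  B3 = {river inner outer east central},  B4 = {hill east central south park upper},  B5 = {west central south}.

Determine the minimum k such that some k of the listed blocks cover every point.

4

Take {B1, B2, B3, B4}. Their union is {river, hill, inner, west, outer, lower, east, central, south, lake, park, upper}, which is all 12 points.
No 3 of the 5 blocks cover everything (all 10 combinations miss at least one point), so 4 is optimal.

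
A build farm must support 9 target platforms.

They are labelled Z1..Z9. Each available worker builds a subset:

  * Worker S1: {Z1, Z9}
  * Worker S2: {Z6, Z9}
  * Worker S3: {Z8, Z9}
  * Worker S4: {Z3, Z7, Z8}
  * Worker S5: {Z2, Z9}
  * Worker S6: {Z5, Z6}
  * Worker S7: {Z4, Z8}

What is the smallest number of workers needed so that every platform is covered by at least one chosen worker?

5

Take {S1, S4, S5, S6, S7}. Their union is {Z1, Z2, Z3, Z4, Z5, Z6, Z7, Z8, Z9}, which is all 9 platforms.
Only S7 contains Z4, so S7 is forced; the remaining 7 platforms need at least 4 more workers (each remaining worker adds at most 2) — so at least 5 workers are needed, and 5 is optimal.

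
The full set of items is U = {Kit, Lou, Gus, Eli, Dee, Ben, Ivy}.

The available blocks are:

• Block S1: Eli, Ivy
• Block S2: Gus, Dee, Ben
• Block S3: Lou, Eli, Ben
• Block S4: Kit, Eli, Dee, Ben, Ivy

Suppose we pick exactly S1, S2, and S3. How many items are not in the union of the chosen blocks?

Union of S1, S2, S3 = {Lou, Gus, Eli, Dee, Ben, Ivy}.
Not covered: Kit — 1 item.

1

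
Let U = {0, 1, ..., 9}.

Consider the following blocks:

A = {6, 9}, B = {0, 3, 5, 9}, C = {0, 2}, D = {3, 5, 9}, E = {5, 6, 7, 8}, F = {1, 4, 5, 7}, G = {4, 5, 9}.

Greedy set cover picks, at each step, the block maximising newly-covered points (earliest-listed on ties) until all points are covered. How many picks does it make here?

4

Greedy: pick B (covers 4 new) → pick E (covers 3 new) → pick F (covers 2 new) → pick C (covers 1 new). Total picks: 4.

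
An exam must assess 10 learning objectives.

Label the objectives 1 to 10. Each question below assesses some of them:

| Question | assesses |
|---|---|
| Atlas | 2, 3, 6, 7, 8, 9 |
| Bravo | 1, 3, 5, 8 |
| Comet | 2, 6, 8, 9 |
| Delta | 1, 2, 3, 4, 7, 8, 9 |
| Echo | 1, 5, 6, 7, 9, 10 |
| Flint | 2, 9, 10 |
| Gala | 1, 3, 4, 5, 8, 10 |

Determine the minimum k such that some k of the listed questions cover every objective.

Take {Delta, Echo}. Their union is {1, 2, 3, 4, 5, 6, 7, 8, 9, 10}, which is all 10 objectives.
No single question has all 10 objectives (the largest, Delta, has 7), so 2 is optimal.

2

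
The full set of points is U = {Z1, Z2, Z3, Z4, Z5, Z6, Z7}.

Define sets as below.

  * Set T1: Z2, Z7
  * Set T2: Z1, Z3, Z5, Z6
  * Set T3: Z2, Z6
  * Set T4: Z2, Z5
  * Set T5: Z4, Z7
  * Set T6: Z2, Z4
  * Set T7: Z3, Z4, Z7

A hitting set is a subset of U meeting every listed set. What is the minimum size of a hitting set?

3

Take H = {Z2, Z4, Z6}. Each listed set contains at least one of these, so H is a hitting set of size 3.
No choice of 2 points meets every set, so 3 is the minimum.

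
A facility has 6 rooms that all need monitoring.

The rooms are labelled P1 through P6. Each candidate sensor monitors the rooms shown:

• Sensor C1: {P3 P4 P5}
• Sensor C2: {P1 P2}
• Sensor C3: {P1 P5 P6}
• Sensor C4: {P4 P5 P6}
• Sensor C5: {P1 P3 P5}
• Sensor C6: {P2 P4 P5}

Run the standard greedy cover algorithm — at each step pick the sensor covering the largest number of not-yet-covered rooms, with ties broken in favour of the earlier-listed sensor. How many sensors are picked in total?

3

Greedy: pick C1 (covers 3 new) → pick C2 (covers 2 new) → pick C3 (covers 1 new). Total picks: 3.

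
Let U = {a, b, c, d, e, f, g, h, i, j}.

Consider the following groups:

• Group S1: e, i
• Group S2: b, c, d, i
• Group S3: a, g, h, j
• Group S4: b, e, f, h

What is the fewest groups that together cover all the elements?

3

Take {S2, S3, S4}. Their union is {a, b, c, d, e, f, g, h, i, j}, which is all 10 elements.
Each group has at most 4 elements, and 2·4 = 8 < 10 — so at least 3 groups are needed, and 3 is optimal.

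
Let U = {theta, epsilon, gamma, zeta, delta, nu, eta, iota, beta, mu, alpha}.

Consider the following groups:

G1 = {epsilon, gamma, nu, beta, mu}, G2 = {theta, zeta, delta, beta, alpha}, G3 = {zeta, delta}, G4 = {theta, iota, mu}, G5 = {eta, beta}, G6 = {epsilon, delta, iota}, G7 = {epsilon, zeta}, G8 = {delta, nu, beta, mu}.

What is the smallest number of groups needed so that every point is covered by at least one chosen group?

G1, G2, G5, and G6 cover everything between them: the union {theta, epsilon, gamma, zeta, delta, nu, eta, iota, beta, mu, alpha} is all of U.
Only G5 contains eta, so G5 is forced; the remaining 9 points need at least 3 more groups (each remaining group adds at most 4) — so at least 4 groups are needed, and 4 is optimal.

4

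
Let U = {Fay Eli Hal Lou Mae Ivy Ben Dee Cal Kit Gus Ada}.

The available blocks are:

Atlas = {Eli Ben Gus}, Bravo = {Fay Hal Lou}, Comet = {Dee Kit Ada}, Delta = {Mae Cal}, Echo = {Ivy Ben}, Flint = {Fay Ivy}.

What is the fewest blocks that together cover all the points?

Atlas and Bravo and Comet and Delta and Echo together: Atlas ∪ Bravo ∪ Comet ∪ Delta ∪ Echo = {Fay, Eli, Hal, Lou, Mae, Ivy, Ben, Dee, Cal, Kit, Gus, Ada} — every point is covered.
Only Delta contains Mae, so Delta is forced; the remaining 10 points need at least 4 more blocks (each remaining block adds at most 3) — so at least 5 blocks are needed, and 5 is optimal.

5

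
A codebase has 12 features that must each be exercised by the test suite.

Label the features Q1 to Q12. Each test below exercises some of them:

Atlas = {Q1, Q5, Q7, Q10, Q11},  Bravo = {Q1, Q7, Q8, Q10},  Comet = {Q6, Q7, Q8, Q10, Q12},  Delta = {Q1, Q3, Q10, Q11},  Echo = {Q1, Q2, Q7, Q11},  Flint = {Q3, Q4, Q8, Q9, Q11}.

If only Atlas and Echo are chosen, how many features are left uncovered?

6

Union of Atlas, Echo = {Q1, Q2, Q5, Q7, Q10, Q11}.
Not covered: Q3, Q4, Q6, Q8, Q9, Q12 — 6 features.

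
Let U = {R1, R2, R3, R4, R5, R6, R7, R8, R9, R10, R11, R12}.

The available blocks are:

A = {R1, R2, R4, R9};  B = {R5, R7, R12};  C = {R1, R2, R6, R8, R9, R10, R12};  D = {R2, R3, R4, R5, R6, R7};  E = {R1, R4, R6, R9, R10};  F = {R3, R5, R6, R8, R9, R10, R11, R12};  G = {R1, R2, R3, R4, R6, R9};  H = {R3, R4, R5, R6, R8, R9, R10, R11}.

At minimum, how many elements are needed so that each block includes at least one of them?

2

T = {R7, R9} meets every block (each contains at least one member of T), and |T| = 2.
The blocks B, G are pairwise disjoint, so any hitting set needs a separate element for each — at least 2. Hence 2 is optimal.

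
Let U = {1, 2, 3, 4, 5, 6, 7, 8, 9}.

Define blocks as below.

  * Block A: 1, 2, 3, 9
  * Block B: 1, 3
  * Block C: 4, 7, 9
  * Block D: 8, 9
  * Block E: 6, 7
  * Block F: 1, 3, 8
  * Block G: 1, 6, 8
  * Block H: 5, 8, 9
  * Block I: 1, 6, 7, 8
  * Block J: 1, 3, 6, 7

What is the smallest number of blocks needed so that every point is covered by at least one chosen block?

4

A and C and H and J together: A ∪ C ∪ H ∪ J = {1, 2, 3, 4, 5, 6, 7, 8, 9} — every point is covered.
No 3 of the 10 blocks cover everything (all 120 combinations miss at least one point), so 4 is optimal.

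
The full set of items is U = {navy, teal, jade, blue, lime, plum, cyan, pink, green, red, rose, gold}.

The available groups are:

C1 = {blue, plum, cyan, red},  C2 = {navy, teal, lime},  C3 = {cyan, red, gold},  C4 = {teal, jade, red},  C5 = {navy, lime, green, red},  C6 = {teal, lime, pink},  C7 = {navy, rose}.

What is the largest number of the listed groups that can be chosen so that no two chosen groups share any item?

C1, C6, C7 are pairwise disjoint (C1={blue,plum,cyan,red}; C6={teal,lime,pink}; C7={navy,rose}).
Every remaining group overlaps one of these, and no 4 of the listed groups are pairwise disjoint, so 3 is the maximum.

3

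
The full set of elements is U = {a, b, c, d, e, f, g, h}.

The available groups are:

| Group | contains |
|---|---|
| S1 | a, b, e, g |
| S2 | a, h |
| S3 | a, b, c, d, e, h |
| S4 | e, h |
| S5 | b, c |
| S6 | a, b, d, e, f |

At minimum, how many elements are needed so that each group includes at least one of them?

2

The 2 elements {b, h} hit every group.
The groups S4, S5 are pairwise disjoint, so any hitting set needs a separate element for each — at least 2. Hence 2 is optimal.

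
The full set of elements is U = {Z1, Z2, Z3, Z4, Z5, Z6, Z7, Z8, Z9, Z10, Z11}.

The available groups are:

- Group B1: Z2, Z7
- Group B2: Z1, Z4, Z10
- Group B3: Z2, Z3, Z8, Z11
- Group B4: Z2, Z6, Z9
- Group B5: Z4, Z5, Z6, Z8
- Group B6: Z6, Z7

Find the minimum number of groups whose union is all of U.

B1 and B2 and B3 and B4 and B5 together: B1 ∪ B2 ∪ B3 ∪ B4 ∪ B5 = {Z1, Z2, Z3, Z4, Z5, Z6, Z7, Z8, Z9, Z10, Z11} — every element is covered.
No 4 of the 6 groups cover everything (all 15 combinations miss at least one element), so 5 is optimal.

5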